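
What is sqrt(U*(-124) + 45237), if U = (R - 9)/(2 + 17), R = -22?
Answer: sqrt(16403593)/19 ≈ 213.17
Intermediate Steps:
U = -31/19 (U = (-22 - 9)/(2 + 17) = -31/19 ≈ -1.6316)
sqrt(U*(-124) + 45237) = sqrt(-31/19*(-124) + 45237) = sqrt(3844/19 + 45237) = sqrt(863347/19) = sqrt(16403593)/19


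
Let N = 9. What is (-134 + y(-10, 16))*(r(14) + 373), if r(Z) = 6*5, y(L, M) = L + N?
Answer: -54405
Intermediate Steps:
y(L, M) = 9 + L (y(L, M) = L + 9 = 9 + L)
r(Z) = 30
(-134 + y(-10, 16))*(r(14) + 373) = (-134 + (9 - 10))*(30 + 373) = (-134 - 1)*403 = -135*403 = -54405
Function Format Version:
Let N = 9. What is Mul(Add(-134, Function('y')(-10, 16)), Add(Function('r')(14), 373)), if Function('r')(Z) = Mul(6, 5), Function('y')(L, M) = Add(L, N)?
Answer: -54405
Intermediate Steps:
Function('y')(L, M) = Add(9, L) (Function('y')(L, M) = Add(L, 9) = Add(9, L))
Function('r')(Z) = 30
Mul(Add(-134, Function('y')(-10, 16)), Add(Function('r')(14), 373)) = Mul(Add(-134, Add(9, -10)), Add(30, 373)) = Mul(Add(-134, -1), 403) = Mul(-135, 403) = -54405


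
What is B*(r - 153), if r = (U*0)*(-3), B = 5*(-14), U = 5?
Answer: 10710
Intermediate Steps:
B = -70
r = 0 (r = (5*0)*(-3) = 0*(-3) = 0)
B*(r - 153) = -70*(0 - 153) = -70*(-153) = 10710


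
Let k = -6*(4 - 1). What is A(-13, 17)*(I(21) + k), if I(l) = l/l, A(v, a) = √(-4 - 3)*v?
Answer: 221*I*√7 ≈ 584.71*I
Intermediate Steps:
A(v, a) = I*v*√7 (A(v, a) = √(-7)*v = (I*√7)*v = I*v*√7)
I(l) = 1
k = -18 (k = -6*3 = -18)
A(-13, 17)*(I(21) + k) = (I*(-13)*√7)*(1 - 18) = -13*I*√7*(-17) = 221*I*√7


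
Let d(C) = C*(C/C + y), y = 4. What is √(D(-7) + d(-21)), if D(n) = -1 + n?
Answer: I*√113 ≈ 10.63*I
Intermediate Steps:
d(C) = 5*C (d(C) = C*(C/C + 4) = C*(1 + 4) = C*5 = 5*C)
√(D(-7) + d(-21)) = √((-1 - 7) + 5*(-21)) = √(-8 - 105) = √(-113) = I*√113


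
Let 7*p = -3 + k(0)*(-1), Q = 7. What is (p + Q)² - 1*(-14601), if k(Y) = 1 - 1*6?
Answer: 718050/49 ≈ 14654.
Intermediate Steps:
k(Y) = -5 (k(Y) = 1 - 6 = -5)
p = 2/7 (p = (-3 - 5*(-1))/7 = (-3 + 5)/7 = (⅐)*2 = 2/7 ≈ 0.28571)
(p + Q)² - 1*(-14601) = (2/7 + 7)² - 1*(-14601) = (51/7)² + 14601 = 2601/49 + 14601 = 718050/49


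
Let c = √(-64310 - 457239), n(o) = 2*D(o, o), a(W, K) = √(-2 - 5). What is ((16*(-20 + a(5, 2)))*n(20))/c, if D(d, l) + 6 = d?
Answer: 448*√74507/74507 + 1280*I*√521549/74507 ≈ 1.6413 + 12.407*I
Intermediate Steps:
a(W, K) = I*√7 (a(W, K) = √(-7) = I*√7)
D(d, l) = -6 + d
n(o) = -12 + 2*o (n(o) = 2*(-6 + o) = -12 + 2*o)
c = I*√521549 (c = √(-521549) = I*√521549 ≈ 722.18*I)
((16*(-20 + a(5, 2)))*n(20))/c = ((16*(-20 + I*√7))*(-12 + 2*20))/((I*√521549)) = ((-320 + 16*I*√7)*(-12 + 40))*(-I*√521549/521549) = ((-320 + 16*I*√7)*28)*(-I*√521549/521549) = (-8960 + 448*I*√7)*(-I*√521549/521549) = -I*√521549*(-8960 + 448*I*√7)/521549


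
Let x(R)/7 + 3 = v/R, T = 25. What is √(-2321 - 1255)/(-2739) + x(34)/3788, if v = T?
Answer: -539/128792 - 2*I*√894/2739 ≈ -0.004185 - 0.021833*I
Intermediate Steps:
v = 25
x(R) = -21 + 175/R (x(R) = -21 + 7*(25/R) = -21 + 175/R)
√(-2321 - 1255)/(-2739) + x(34)/3788 = √(-2321 - 1255)/(-2739) + (-21 + 175/34)/3788 = √(-3576)*(-1/2739) + (-21 + 175*(1/34))*(1/3788) = (2*I*√894)*(-1/2739) + (-21 + 175/34)*(1/3788) = -2*I*√894/2739 - 539/34*1/3788 = -2*I*√894/2739 - 539/128792 = -539/128792 - 2*I*√894/2739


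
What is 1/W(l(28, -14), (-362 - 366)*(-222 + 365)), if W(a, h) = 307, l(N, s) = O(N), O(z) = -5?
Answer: 1/307 ≈ 0.0032573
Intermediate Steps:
l(N, s) = -5
1/W(l(28, -14), (-362 - 366)*(-222 + 365)) = 1/307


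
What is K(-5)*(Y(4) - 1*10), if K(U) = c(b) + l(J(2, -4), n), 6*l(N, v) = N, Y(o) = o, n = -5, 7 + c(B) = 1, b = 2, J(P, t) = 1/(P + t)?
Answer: 73/2 ≈ 36.500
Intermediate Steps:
c(B) = -6 (c(B) = -7 + 1 = -6)
l(N, v) = N/6
K(U) = -73/12 (K(U) = -6 + 1/(6*(2 - 4)) = -6 + (⅙)/(-2) = -6 + (⅙)*(-½) = -6 - 1/12 = -73/12)
K(-5)*(Y(4) - 1*10) = -73*(4 - 1*10)/12 = -73*(4 - 10)/12 = -73/12*(-6) = 73/2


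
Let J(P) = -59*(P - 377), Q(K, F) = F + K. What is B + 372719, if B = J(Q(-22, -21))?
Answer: 397499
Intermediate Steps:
J(P) = 22243 - 59*P (J(P) = -59*(-377 + P) = 22243 - 59*P)
B = 24780 (B = 22243 - 59*(-21 - 22) = 22243 - 59*(-43) = 22243 + 2537 = 24780)
B + 372719 = 24780 + 372719 = 397499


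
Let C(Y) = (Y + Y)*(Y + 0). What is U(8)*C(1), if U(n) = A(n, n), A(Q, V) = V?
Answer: 16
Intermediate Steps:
U(n) = n
C(Y) = 2*Y**2 (C(Y) = (2*Y)*Y = 2*Y**2)
U(8)*C(1) = 8*(2*1**2) = 8*(2*1) = 8*2 = 16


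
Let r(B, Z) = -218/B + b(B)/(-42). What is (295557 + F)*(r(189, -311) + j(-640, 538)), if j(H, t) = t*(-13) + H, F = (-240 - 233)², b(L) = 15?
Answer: -749387598389/189 ≈ -3.9650e+9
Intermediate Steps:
F = 223729 (F = (-473)² = 223729)
r(B, Z) = -5/14 - 218/B (r(B, Z) = -218/B + 15/(-42) = -218/B + 15*(-1/42) = -218/B - 5/14 = -5/14 - 218/B)
j(H, t) = H - 13*t (j(H, t) = -13*t + H = H - 13*t)
(295557 + F)*(r(189, -311) + j(-640, 538)) = (295557 + 223729)*((-5/14 - 218/189) + (-640 - 13*538)) = 519286*((-5/14 - 218*1/189) + (-640 - 6994)) = 519286*((-5/14 - 218/189) - 7634) = 519286*(-571/378 - 7634) = 519286*(-2886223/378) = -749387598389/189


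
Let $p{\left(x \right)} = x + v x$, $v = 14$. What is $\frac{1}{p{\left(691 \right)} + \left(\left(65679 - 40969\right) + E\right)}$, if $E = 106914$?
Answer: $\frac{1}{141989} \approx 7.0428 \cdot 10^{-6}$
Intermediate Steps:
$p{\left(x \right)} = 15 x$ ($p{\left(x \right)} = x + 14 x = 15 x$)
$\frac{1}{p{\left(691 \right)} + \left(\left(65679 - 40969\right) + E\right)} = \frac{1}{15 \cdot 691 + \left(\left(65679 - 40969\right) + 106914\right)} = \frac{1}{10365 + \left(24710 + 106914\right)} = \frac{1}{10365 + 131624} = \frac{1}{141989}$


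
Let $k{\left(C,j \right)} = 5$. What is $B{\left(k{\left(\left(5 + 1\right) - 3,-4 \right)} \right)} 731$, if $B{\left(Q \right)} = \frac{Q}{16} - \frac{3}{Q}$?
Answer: $- \frac{16813}{80} \approx -210.16$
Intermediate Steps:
$B{\left(Q \right)} = - \frac{3}{Q} + \frac{Q}{16}$ ($B{\left(Q \right)} = Q \frac{1}{16} - \frac{3}{Q} = \frac{Q}{16} - \frac{3}{Q} = - \frac{3}{Q} + \frac{Q}{16}$)
$B{\left(k{\left(\left(5 + 1\right) - 3,-4 \right)} \right)} 731 = \left(- \frac{3}{5} + \frac{1}{16} \cdot 5\right) 731 = \left(\left(-3\right) \frac{1}{5} + \frac{5}{16}\right) 731 = \left(- \frac{3}{5} + \frac{5}{16}\right) 731 = \left(- \frac{23}{80}\right) 731 = - \frac{16813}{80}$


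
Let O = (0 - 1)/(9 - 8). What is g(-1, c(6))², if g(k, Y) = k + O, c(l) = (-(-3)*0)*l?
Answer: 4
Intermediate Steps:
c(l) = 0 (c(l) = (-3*0)*l = 0*l = 0)
O = -1 (O = -1/1 = -1*1 = -1)
g(k, Y) = -1 + k (g(k, Y) = k - 1 = -1 + k)
g(-1, c(6))² = (-1 - 1)² = (-2)² = 4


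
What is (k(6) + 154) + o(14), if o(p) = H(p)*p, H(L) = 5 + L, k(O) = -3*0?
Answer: 420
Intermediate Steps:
k(O) = 0
o(p) = p*(5 + p) (o(p) = (5 + p)*p = p*(5 + p))
(k(6) + 154) + o(14) = (0 + 154) + 14*(5 + 14) = 154 + 14*19 = 154 + 266 = 420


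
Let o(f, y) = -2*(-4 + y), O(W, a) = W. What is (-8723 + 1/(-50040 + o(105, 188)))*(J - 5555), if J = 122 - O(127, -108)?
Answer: 305597744575/6301 ≈ 4.8500e+7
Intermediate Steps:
o(f, y) = 8 - 2*y
J = -5 (J = 122 - 1*127 = 122 - 127 = -5)
(-8723 + 1/(-50040 + o(105, 188)))*(J - 5555) = (-8723 + 1/(-50040 + (8 - 2*188)))*(-5 - 5555) = (-8723 + 1/(-50040 + (8 - 376)))*(-5560) = (-8723 + 1/(-50040 - 368))*(-5560) = (-8723 + 1/(-50408))*(-5560) = (-8723 - 1/50408)*(-5560) = -439708985/50408*(-5560) = 305597744575/6301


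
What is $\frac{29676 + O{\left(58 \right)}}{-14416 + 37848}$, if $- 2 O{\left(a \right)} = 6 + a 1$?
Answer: $\frac{7411}{5858} \approx 1.2651$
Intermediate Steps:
$O{\left(a \right)} = -3 - \frac{a}{2}$ ($O{\left(a \right)} = - \frac{6 + a 1}{2} = - \frac{6 + a}{2} = -3 - \frac{a}{2}$)
$\frac{29676 + O{\left(58 \right)}}{-14416 + 37848} = \frac{29676 - 32}{-14416 + 37848} = \frac{29676 - 32}{23432} = \left(29676 - 32\right) \frac{1}{23432} = 29644 \cdot \frac{1}{23432} = \frac{7411}{5858}$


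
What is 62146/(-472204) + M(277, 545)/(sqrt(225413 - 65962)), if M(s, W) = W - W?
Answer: -31073/236102 ≈ -0.13161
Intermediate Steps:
M(s, W) = 0
62146/(-472204) + M(277, 545)/(sqrt(225413 - 65962)) = 62146/(-472204) + 0/(sqrt(225413 - 65962)) = 62146*(-1/472204) + 0/(sqrt(159451)) = -31073/236102 + 0*(sqrt(159451)/159451) = -31073/236102 + 0 = -31073/236102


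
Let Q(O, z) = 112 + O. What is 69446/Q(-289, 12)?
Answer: -69446/177 ≈ -392.35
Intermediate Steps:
69446/Q(-289, 12) = 69446/(112 - 289) = 69446/(-177) = 69446*(-1/177) = -69446/177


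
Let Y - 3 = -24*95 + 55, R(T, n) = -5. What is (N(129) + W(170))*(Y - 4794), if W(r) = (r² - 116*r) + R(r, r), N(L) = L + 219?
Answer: -66813368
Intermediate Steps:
N(L) = 219 + L
W(r) = -5 + r² - 116*r (W(r) = (r² - 116*r) - 5 = -5 + r² - 116*r)
Y = -2222 (Y = 3 + (-24*95 + 55) = 3 + (-2280 + 55) = 3 - 2225 = -2222)
(N(129) + W(170))*(Y - 4794) = ((219 + 129) + (-5 + 170² - 116*170))*(-2222 - 4794) = (348 + (-5 + 28900 - 19720))*(-7016) = (348 + 9175)*(-7016) = 9523*(-7016) = -66813368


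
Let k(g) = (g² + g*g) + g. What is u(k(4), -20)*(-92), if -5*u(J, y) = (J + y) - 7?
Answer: 828/5 ≈ 165.60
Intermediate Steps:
k(g) = g + 2*g² (k(g) = (g² + g²) + g = 2*g² + g = g + 2*g²)
u(J, y) = 7/5 - J/5 - y/5 (u(J, y) = -((J + y) - 7)/5 = -(-7 + J + y)/5 = 7/5 - J/5 - y/5)
u(k(4), -20)*(-92) = (7/5 - 4*(1 + 2*4)/5 - ⅕*(-20))*(-92) = (7/5 - 4*(1 + 8)/5 + 4)*(-92) = (7/5 - 4*9/5 + 4)*(-92) = (7/5 - ⅕*36 + 4)*(-92) = (7/5 - 36/5 + 4)*(-92) = -9/5*(-92) = 828/5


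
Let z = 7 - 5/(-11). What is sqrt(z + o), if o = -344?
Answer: I*sqrt(40722)/11 ≈ 18.345*I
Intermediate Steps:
z = 82/11 (z = 7 - 1/11*(-5) = 7 + 5/11 = 82/11 ≈ 7.4545)
sqrt(z + o) = sqrt(82/11 - 344) = sqrt(-3702/11) = I*sqrt(40722)/11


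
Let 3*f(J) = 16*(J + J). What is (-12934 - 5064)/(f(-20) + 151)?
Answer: 53994/187 ≈ 288.74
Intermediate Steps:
f(J) = 32*J/3 (f(J) = (16*(J + J))/3 = (16*(2*J))/3 = (32*J)/3 = 32*J/3)
(-12934 - 5064)/(f(-20) + 151) = (-12934 - 5064)/((32/3)*(-20) + 151) = -17998/(-640/3 + 151) = -17998/(-187/3) = -17998*(-3/187) = 53994/187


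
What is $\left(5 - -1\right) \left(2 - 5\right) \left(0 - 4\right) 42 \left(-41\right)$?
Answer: $-123984$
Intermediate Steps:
$\left(5 - -1\right) \left(2 - 5\right) \left(0 - 4\right) 42 \left(-41\right) = \left(5 + 1\right) \left(\left(-3\right) \left(-4\right)\right) 42 \left(-41\right) = 6 \cdot 12 \cdot 42 \left(-41\right) = 72 \cdot 42 \left(-41\right) = 3024 \left(-41\right) = -123984$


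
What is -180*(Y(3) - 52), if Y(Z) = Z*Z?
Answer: 7740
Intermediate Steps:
Y(Z) = Z**2
-180*(Y(3) - 52) = -180*(3**2 - 52) = -180*(9 - 52) = -180*(-43) = 7740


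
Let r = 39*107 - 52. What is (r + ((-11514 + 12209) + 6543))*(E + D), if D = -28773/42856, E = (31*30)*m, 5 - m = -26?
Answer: 14034154761813/42856 ≈ 3.2747e+8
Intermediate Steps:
m = 31 (m = 5 - 1*(-26) = 5 + 26 = 31)
E = 28830 (E = (31*30)*31 = 930*31 = 28830)
D = -28773/42856 (D = -28773*1/42856 = -28773/42856 ≈ -0.67139)
r = 4121 (r = 4173 - 52 = 4121)
(r + ((-11514 + 12209) + 6543))*(E + D) = (4121 + ((-11514 + 12209) + 6543))*(28830 - 28773/42856) = (4121 + (695 + 6543))*(1235509707/42856) = (4121 + 7238)*(1235509707/42856) = 11359*(1235509707/42856) = 14034154761813/42856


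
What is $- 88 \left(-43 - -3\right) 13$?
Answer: $45760$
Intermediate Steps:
$- 88 \left(-43 - -3\right) 13 = - 88 \left(-43 + 3\right) 13 = \left(-88\right) \left(-40\right) 13 = 3520 \cdot 13 = 45760$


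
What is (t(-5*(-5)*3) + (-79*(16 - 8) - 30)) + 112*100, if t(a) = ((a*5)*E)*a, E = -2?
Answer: -45712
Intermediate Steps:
t(a) = -10*a**2 (t(a) = ((a*5)*(-2))*a = ((5*a)*(-2))*a = (-10*a)*a = -10*a**2)
(t(-5*(-5)*3) + (-79*(16 - 8) - 30)) + 112*100 = (-10*(-5*(-5)*3)**2 + (-79*(16 - 8) - 30)) + 112*100 = (-10*(25*3)**2 + (-79*8 - 30)) + 11200 = (-10*75**2 + (-632 - 30)) + 11200 = (-10*5625 - 662) + 11200 = (-56250 - 662) + 11200 = -56912 + 11200 = -45712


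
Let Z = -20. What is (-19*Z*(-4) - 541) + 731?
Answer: -1330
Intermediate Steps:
(-19*Z*(-4) - 541) + 731 = (-19*(-20)*(-4) - 541) + 731 = (380*(-4) - 541) + 731 = (-1520 - 541) + 731 = -2061 + 731 = -1330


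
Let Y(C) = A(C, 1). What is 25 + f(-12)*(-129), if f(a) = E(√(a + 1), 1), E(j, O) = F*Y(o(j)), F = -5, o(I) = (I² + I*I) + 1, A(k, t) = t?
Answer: 670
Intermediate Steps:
o(I) = 1 + 2*I² (o(I) = (I² + I²) + 1 = 2*I² + 1 = 1 + 2*I²)
Y(C) = 1
E(j, O) = -5 (E(j, O) = -5*1 = -5)
f(a) = -5
25 + f(-12)*(-129) = 25 - 5*(-129) = 25 + 645 = 670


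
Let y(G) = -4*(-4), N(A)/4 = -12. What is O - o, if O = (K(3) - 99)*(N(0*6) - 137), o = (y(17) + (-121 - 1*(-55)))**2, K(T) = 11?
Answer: 13780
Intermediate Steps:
N(A) = -48 (N(A) = 4*(-12) = -48)
y(G) = 16
o = 2500 (o = (16 + (-121 - 1*(-55)))**2 = (16 + (-121 + 55))**2 = (16 - 66)**2 = (-50)**2 = 2500)
O = 16280 (O = (11 - 99)*(-48 - 137) = -88*(-185) = 16280)
O - o = 16280 - 1*2500 = 16280 - 2500 = 13780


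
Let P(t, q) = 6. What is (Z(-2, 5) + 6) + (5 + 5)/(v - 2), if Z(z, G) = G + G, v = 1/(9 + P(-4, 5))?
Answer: 314/29 ≈ 10.828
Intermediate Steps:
v = 1/15 (v = 1/(9 + 6) = 1/15 ≈ 0.066667)
Z(z, G) = 2*G
(Z(-2, 5) + 6) + (5 + 5)/(v - 2) = (2*5 + 6) + (5 + 5)/(1/15 - 2) = (10 + 6) + 10/(-29/15) = 16 + 10*(-15/29) = 16 - 150/29 = 314/29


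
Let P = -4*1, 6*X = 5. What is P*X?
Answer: -10/3 ≈ -3.3333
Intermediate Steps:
X = ⅚ (X = (⅙)*5 = ⅚ ≈ 0.83333)
P = -4
P*X = -4*⅚ = -10/3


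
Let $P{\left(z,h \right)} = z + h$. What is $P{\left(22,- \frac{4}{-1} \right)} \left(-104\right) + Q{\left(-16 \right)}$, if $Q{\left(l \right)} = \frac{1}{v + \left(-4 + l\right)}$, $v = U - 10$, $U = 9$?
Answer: $- \frac{56785}{21} \approx -2704.0$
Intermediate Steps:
$v = -1$ ($v = 9 - 10 = -1$)
$Q{\left(l \right)} = \frac{1}{-5 + l}$ ($Q{\left(l \right)} = \frac{1}{-1 + \left(-4 + l\right)} = \frac{1}{-5 + l}$)
$P{\left(z,h \right)} = h + z$
$P{\left(22,- \frac{4}{-1} \right)} \left(-104\right) + Q{\left(-16 \right)} = \left(- \frac{4}{-1} + 22\right) \left(-104\right) + \frac{1}{-5 - 16} = \left(\left(-4\right) \left(-1\right) + 22\right) \left(-104\right) + \frac{1}{-21} = \left(4 + 22\right) \left(-104\right) - \frac{1}{21} = 26 \left(-104\right) - \frac{1}{21} = -2704 - \frac{1}{21} = - \frac{56785}{21}$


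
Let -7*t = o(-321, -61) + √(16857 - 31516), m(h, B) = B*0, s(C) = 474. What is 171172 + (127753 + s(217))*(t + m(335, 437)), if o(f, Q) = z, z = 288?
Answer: -35731172/7 - 128227*I*√14659/7 ≈ -5.1045e+6 - 2.2179e+6*I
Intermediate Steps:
o(f, Q) = 288
m(h, B) = 0
t = -288/7 - I*√14659/7 (t = -(288 + √(16857 - 31516))/7 = -(288 + √(-14659))/7 = -(288 + I*√14659)/7 = -288/7 - I*√14659/7 ≈ -41.143 - 17.296*I)
171172 + (127753 + s(217))*(t + m(335, 437)) = 171172 + (127753 + 474)*((-288/7 - I*√14659/7) + 0) = 171172 + 128227*(-288/7 - I*√14659/7) = 171172 + (-36929376/7 - 128227*I*√14659/7) = -35731172/7 - 128227*I*√14659/7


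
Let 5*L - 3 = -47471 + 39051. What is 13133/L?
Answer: -65665/8417 ≈ -7.8015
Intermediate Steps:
L = -8417/5 (L = ⅗ + (-47471 + 39051)/5 = ⅗ + (⅕)*(-8420) = ⅗ - 1684 = -8417/5 ≈ -1683.4)
13133/L = 13133/(-8417/5) = 13133*(-5/8417) = -65665/8417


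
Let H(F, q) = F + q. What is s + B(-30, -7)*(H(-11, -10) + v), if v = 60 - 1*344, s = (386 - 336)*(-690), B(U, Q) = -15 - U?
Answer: -39075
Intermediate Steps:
s = -34500 (s = 50*(-690) = -34500)
v = -284 (v = 60 - 344 = -284)
s + B(-30, -7)*(H(-11, -10) + v) = -34500 + (-15 - 1*(-30))*((-11 - 10) - 284) = -34500 + (-15 + 30)*(-21 - 284) = -34500 + 15*(-305) = -34500 - 4575 = -39075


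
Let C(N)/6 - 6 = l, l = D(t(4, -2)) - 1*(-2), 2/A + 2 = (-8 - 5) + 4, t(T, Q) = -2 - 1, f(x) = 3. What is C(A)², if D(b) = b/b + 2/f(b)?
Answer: 3364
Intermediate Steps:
t(T, Q) = -3
D(b) = 5/3 (D(b) = b/b + 2/3 = 1 + 2*(⅓) = 1 + ⅔ = 5/3)
A = -2/11 (A = 2/(-2 + ((-8 - 5) + 4)) = 2/(-2 + (-13 + 4)) = 2/(-2 - 9) = 2/(-11) = 2*(-1/11) = -2/11 ≈ -0.18182)
l = 11/3 (l = 5/3 - 1*(-2) = 5/3 + 2 = 11/3 ≈ 3.6667)
C(N) = 58 (C(N) = 36 + 6*(11/3) = 36 + 22 = 58)
C(A)² = 58² = 3364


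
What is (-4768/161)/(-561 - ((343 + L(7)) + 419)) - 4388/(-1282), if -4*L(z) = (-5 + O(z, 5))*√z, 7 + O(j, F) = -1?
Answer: 203197735762/58980595169 - 247936*√7/4508657041 ≈ 3.4450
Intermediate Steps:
O(j, F) = -8 (O(j, F) = -7 - 1 = -8)
L(z) = 13*√z/4 (L(z) = -(-5 - 8)*√z/4 = -(-13)*√z/4 = 13*√z/4)
(-4768/161)/(-561 - ((343 + L(7)) + 419)) - 4388/(-1282) = (-4768/161)/(-561 - ((343 + 13*√7/4) + 419)) - 4388/(-1282) = (-4768*1/161)/(-561 - (762 + 13*√7/4)) - 4388*(-1/1282) = -4768/(161*(-561 + (-762 - 13*√7/4))) + 2194/641 = -4768/(161*(-1323 - 13*√7/4)) + 2194/641 = 2194/641 - 4768/(161*(-1323 - 13*√7/4))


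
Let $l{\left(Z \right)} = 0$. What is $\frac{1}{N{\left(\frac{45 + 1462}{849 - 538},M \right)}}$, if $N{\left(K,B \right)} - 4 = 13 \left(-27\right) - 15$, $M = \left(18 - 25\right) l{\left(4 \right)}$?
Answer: $- \frac{1}{362} \approx -0.0027624$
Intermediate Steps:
$M = 0$ ($M = \left(18 - 25\right) 0 = \left(-7\right) 0 = 0$)
$N{\left(K,B \right)} = -362$ ($N{\left(K,B \right)} = 4 + \left(13 \left(-27\right) - 15\right) = 4 - 366 = -362$)
$\frac{1}{N{\left(\frac{45 + 1462}{849 - 538},M \right)}} = \frac{1}{-362} = - \frac{1}{362}$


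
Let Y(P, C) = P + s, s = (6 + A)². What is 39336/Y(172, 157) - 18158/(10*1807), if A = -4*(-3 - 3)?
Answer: 43208509/1210690 ≈ 35.689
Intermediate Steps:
A = 24 (A = -4*(-6) = 24)
s = 900 (s = (6 + 24)² = 30² = 900)
Y(P, C) = 900 + P (Y(P, C) = P + 900 = 900 + P)
39336/Y(172, 157) - 18158/(10*1807) = 39336/(900 + 172) - 18158/(10*1807) = 39336/1072 - 18158/18070 = 39336*(1/1072) - 18158*1/18070 = 4917/134 - 9079/9035 = 43208509/1210690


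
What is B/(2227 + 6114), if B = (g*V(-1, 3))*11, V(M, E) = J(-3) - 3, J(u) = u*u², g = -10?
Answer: 3300/8341 ≈ 0.39564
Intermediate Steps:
J(u) = u³
V(M, E) = -30 (V(M, E) = (-3)³ - 3 = -27 - 3 = -30)
B = 3300 (B = -10*(-30)*11 = 300*11 = 3300)
B/(2227 + 6114) = 3300/(2227 + 6114) = 3300/8341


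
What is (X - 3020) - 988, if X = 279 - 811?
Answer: -4540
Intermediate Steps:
X = -532
(X - 3020) - 988 = (-532 - 3020) - 988 = -3552 - 988 = -4540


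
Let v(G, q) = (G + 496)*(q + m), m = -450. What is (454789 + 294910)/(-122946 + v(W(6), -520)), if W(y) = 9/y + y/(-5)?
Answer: -749699/604357 ≈ -1.2405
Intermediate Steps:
W(y) = 9/y - y/5 (W(y) = 9/y + y*(-⅕) = 9/y - y/5)
v(G, q) = (-450 + q)*(496 + G) (v(G, q) = (G + 496)*(q - 450) = (496 + G)*(-450 + q) = (-450 + q)*(496 + G))
(454789 + 294910)/(-122946 + v(W(6), -520)) = (454789 + 294910)/(-122946 + (-223200 - 450*(9/6 - ⅕*6) + 496*(-520) + (9/6 - ⅕*6)*(-520))) = 749699/(-122946 + (-223200 - 450*(9*(⅙) - 6/5) - 257920 + (9*(⅙) - 6/5)*(-520))) = 749699/(-122946 + (-223200 - 450*(3/2 - 6/5) - 257920 + (3/2 - 6/5)*(-520))) = 749699/(-122946 + (-223200 - 450*3/10 - 257920 + (3/10)*(-520))) = 749699/(-122946 + (-223200 - 135 - 257920 - 156)) = 749699/(-122946 - 481411) = 749699/(-604357) = 749699*(-1/604357) = -749699/604357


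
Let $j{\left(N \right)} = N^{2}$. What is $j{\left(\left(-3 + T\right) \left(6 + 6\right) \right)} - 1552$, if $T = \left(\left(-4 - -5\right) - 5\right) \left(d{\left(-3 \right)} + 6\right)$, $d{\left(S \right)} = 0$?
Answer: $103424$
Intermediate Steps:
$T = -24$ ($T = \left(\left(-4 - -5\right) - 5\right) \left(0 + 6\right) = \left(\left(-4 + 5\right) - 5\right) 6 = \left(1 - 5\right) 6 = \left(-4\right) 6 = -24$)
$j{\left(\left(-3 + T\right) \left(6 + 6\right) \right)} - 1552 = \left(\left(-3 - 24\right) \left(6 + 6\right)\right)^{2} - 1552 = \left(\left(-27\right) 12\right)^{2} - 1552 = \left(-324\right)^{2} - 1552 = 104976 - 1552 = 103424$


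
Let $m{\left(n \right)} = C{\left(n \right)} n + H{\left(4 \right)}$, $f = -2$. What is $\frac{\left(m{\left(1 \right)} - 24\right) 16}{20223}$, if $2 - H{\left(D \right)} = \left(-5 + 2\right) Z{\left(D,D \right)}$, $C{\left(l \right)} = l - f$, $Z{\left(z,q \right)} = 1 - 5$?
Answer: $- \frac{496}{20223} \approx -0.024527$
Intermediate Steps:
$Z{\left(z,q \right)} = -4$
$C{\left(l \right)} = 2 + l$ ($C{\left(l \right)} = l - -2 = l + 2 = 2 + l$)
$H{\left(D \right)} = -10$ ($H{\left(D \right)} = 2 - \left(-5 + 2\right) \left(-4\right) = 2 - \left(-3\right) \left(-4\right) = 2 - 12 = -10$)
$m{\left(n \right)} = -10 + n \left(2 + n\right)$ ($m{\left(n \right)} = \left(2 + n\right) n - 10 = n \left(2 + n\right) - 10 = -10 + n \left(2 + n\right)$)
$\frac{\left(m{\left(1 \right)} - 24\right) 16}{20223} = \frac{\left(\left(-10 + 1 \left(2 + 1\right)\right) - 24\right) 16}{20223} = \left(\left(-10 + 1 \cdot 3\right) - 24\right) 16 \cdot \frac{1}{20223} = \left(\left(-10 + 3\right) - 24\right) 16 \cdot \frac{1}{20223} = \left(-7 - 24\right) 16 \cdot \frac{1}{20223} = \left(-31\right) 16 \cdot \frac{1}{20223} = \left(-496\right) \frac{1}{20223} = - \frac{496}{20223}$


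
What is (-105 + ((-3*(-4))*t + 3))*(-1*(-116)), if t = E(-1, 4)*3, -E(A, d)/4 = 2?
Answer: -45240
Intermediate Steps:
E(A, d) = -8 (E(A, d) = -4*2 = -8)
t = -24 (t = -8*3 = -24)
(-105 + ((-3*(-4))*t + 3))*(-1*(-116)) = (-105 + (-3*(-4)*(-24) + 3))*(-1*(-116)) = (-105 + (12*(-24) + 3))*116 = (-105 + (-288 + 3))*116 = (-105 - 285)*116 = -390*116 = -45240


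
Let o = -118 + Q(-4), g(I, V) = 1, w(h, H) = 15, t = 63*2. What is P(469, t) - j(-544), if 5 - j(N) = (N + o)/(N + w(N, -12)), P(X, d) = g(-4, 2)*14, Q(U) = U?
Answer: 5427/529 ≈ 10.259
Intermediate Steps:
t = 126
o = -122 (o = -118 - 4 = -122)
P(X, d) = 14 (P(X, d) = 1*14 = 14)
j(N) = 5 - (-122 + N)/(15 + N) (j(N) = 5 - (N - 122)/(N + 15) = 5 - (-122 + N)/(15 + N))
P(469, t) - j(-544) = 14 - (197 + 4*(-544))/(15 - 544) = 14 - (197 - 2176)/(-529) = 14 - (-1)*(-1979)/529 = 14 - 1*1979/529 = 14 - 1979/529 = 5427/529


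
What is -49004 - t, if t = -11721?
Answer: -37283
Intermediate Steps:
-49004 - t = -49004 - 1*(-11721) = -49004 + 11721 = -37283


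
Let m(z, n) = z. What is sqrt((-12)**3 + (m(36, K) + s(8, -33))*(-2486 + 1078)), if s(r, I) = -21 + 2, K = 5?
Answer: 8*I*sqrt(401) ≈ 160.2*I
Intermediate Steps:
s(r, I) = -19
sqrt((-12)**3 + (m(36, K) + s(8, -33))*(-2486 + 1078)) = sqrt((-12)**3 + (36 - 19)*(-2486 + 1078)) = sqrt(-1728 + 17*(-1408)) = sqrt(-1728 - 23936) = sqrt(-25664) = 8*I*sqrt(401)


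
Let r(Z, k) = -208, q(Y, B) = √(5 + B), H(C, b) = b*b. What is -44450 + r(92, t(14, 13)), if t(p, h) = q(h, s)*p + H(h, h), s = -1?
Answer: -44658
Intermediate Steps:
H(C, b) = b²
t(p, h) = h² + 2*p (t(p, h) = √(5 - 1)*p + h² = √4*p + h² = 2*p + h² = h² + 2*p)
-44450 + r(92, t(14, 13)) = -44450 - 208 = -44658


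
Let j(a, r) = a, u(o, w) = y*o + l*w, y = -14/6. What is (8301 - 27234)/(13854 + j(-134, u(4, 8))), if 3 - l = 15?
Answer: -18933/13720 ≈ -1.3800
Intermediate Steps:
l = -12 (l = 3 - 1*15 = 3 - 15 = -12)
y = -7/3 (y = -14*⅙ = -7/3 ≈ -2.3333)
u(o, w) = -12*w - 7*o/3 (u(o, w) = -7*o/3 - 12*w = -12*w - 7*o/3)
(8301 - 27234)/(13854 + j(-134, u(4, 8))) = (8301 - 27234)/(13854 - 134) = -18933/13720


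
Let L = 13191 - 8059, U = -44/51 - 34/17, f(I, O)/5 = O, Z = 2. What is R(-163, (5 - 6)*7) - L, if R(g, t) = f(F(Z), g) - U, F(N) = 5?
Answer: -303151/51 ≈ -5944.1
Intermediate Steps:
f(I, O) = 5*O
U = -146/51 (U = -44*1/51 - 34*1/17 = -44/51 - 2 = -146/51 ≈ -2.8627)
R(g, t) = 146/51 + 5*g (R(g, t) = 5*g - 1*(-146/51) = 5*g + 146/51 = 146/51 + 5*g)
L = 5132
R(-163, (5 - 6)*7) - L = (146/51 + 5*(-163)) - 1*5132 = (146/51 - 815) - 5132 = -41419/51 - 5132 = -303151/51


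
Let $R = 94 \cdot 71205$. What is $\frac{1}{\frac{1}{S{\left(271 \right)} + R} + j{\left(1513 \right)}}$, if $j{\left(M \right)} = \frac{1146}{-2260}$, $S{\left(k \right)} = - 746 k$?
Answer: $- \frac{3667473760}{1859700731} \approx -1.9721$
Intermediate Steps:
$R = 6693270$
$j{\left(M \right)} = - \frac{573}{1130}$ ($j{\left(M \right)} = 1146 \left(- \frac{1}{2260}\right) = - \frac{573}{1130}$)
$\frac{1}{\frac{1}{S{\left(271 \right)} + R} + j{\left(1513 \right)}} = \frac{1}{\frac{1}{\left(-746\right) 271 + 6693270} - \frac{573}{1130}} = \frac{1}{\frac{1}{-202166 + 6693270} - \frac{573}{1130}} = \frac{1}{\frac{1}{6491104} - \frac{573}{1130}} = \frac{1}{- \frac{1859700731}{3667473760}} = - \frac{3667473760}{1859700731}$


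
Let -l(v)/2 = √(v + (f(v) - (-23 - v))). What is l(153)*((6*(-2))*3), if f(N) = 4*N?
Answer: 72*√941 ≈ 2208.7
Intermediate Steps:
l(v) = -2*√(23 + 6*v) (l(v) = -2*√(v + (4*v - (-23 - v))) = -2*√(v + (4*v + (23 + v))) = -2*√(v + (23 + 5*v)) = -2*√(23 + 6*v))
l(153)*((6*(-2))*3) = (-2*√(23 + 6*153))*((6*(-2))*3) = (-2*√(23 + 918))*(-12*3) = -2*√941*(-36) = 72*√941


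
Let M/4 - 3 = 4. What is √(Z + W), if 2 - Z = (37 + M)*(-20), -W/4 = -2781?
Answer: √12426 ≈ 111.47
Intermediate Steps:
M = 28 (M = 12 + 4*4 = 12 + 16 = 28)
W = 11124 (W = -4*(-2781) = 11124)
Z = 1302 (Z = 2 - (37 + 28)*(-20) = 2 - 65*(-20) = 2 - 1*(-1300) = 2 + 1300 = 1302)
√(Z + W) = √(1302 + 11124) = √12426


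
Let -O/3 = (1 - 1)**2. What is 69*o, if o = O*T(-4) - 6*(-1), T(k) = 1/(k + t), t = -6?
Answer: 414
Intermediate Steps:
O = 0 (O = -3*(1 - 1)**2 = -3*0**2 = -3*0 = 0)
T(k) = 1/(-6 + k) (T(k) = 1/(k - 6) = 1/(-6 + k))
o = 6 (o = 0/(-6 - 4) - 6*(-1) = 0/(-10) - 1*(-6) = 0*(-1/10) + 6 = 0 + 6 = 6)
69*o = 69*6 = 414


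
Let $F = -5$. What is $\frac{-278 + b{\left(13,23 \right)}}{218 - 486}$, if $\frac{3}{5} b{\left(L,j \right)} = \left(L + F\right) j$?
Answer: $- \frac{43}{402} \approx -0.10697$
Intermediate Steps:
$b{\left(L,j \right)} = \frac{5 j \left(-5 + L\right)}{3}$ ($b{\left(L,j \right)} = \frac{5 \left(L - 5\right) j}{3} = \frac{5 \left(-5 + L\right) j}{3} = \frac{5 j \left(-5 + L\right)}{3}$)
$\frac{-278 + b{\left(13,23 \right)}}{218 - 486} = \frac{-278 + \frac{5}{3} \cdot 23 \left(-5 + 13\right)}{218 - 486} = \frac{-278 + \frac{5}{3} \cdot 23 \cdot 8}{-268} = \left(-278 + \frac{920}{3}\right) \left(- \frac{1}{268}\right) = \frac{86}{3} \left(- \frac{1}{268}\right) = - \frac{43}{402}$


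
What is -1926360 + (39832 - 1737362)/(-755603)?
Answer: -1455561697550/755603 ≈ -1.9264e+6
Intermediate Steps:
-1926360 + (39832 - 1737362)/(-755603) = -1926360 - 1697530*(-1/755603) = -1926360 + 1697530/755603 = -1455561697550/755603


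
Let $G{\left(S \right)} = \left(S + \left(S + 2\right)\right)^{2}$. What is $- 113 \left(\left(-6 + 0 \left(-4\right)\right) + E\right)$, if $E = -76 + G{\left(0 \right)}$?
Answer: $8814$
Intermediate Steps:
$G{\left(S \right)} = \left(2 + 2 S\right)^{2}$ ($G{\left(S \right)} = \left(S + \left(2 + S\right)\right)^{2} = \left(2 + 2 S\right)^{2}$)
$E = -72$ ($E = -76 + 4 \left(1 + 0\right)^{2} = -76 + 4 \cdot 1^{2} = -76 + 4 \cdot 1 = -76 + 4 = -72$)
$- 113 \left(\left(-6 + 0 \left(-4\right)\right) + E\right) = - 113 \left(\left(-6 + 0 \left(-4\right)\right) - 72\right) = - 113 \left(\left(-6 + 0\right) - 72\right) = - 113 \left(-6 - 72\right) = \left(-113\right) \left(-78\right) = 8814$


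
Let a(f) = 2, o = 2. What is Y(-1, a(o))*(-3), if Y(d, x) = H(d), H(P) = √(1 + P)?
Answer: 0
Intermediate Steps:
Y(d, x) = √(1 + d)
Y(-1, a(o))*(-3) = √(1 - 1)*(-3) = √0*(-3) = 0*(-3) = 0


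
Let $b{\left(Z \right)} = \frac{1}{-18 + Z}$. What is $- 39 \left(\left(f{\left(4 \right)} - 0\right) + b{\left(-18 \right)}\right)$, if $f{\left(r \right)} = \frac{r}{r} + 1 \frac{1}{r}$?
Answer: $- \frac{143}{3} \approx -47.667$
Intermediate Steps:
$f{\left(r \right)} = 1 + \frac{1}{r}$
$- 39 \left(\left(f{\left(4 \right)} - 0\right) + b{\left(-18 \right)}\right) = - 39 \left(\left(\frac{1 + 4}{4} - 0\right) + \frac{1}{-18 - 18}\right) = - 39 \left(\left(\frac{1}{4} \cdot 5 + 0\right) + \frac{1}{-36}\right) = - 39 \left(\left(\frac{5}{4} + 0\right) - \frac{1}{36}\right) = - 39 \left(\frac{5}{4} - \frac{1}{36}\right) = \left(-39\right) \frac{11}{9} = - \frac{143}{3}$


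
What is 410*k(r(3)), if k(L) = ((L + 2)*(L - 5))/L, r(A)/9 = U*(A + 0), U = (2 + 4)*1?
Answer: 5278340/81 ≈ 65165.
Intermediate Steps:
U = 6 (U = 6*1 = 6)
r(A) = 54*A (r(A) = 9*(6*(A + 0)) = 9*(6*A) = 54*A)
k(L) = (-5 + L)*(2 + L)/L (k(L) = ((2 + L)*(-5 + L))/L = ((-5 + L)*(2 + L))/L = (-5 + L)*(2 + L)/L)
410*k(r(3)) = 410*(-3 + 54*3 - 10/(54*3)) = 410*(-3 + 162 - 10/162) = 410*(-3 + 162 - 10*1/162) = 410*(-3 + 162 - 5/81) = 410*(12874/81) = 5278340/81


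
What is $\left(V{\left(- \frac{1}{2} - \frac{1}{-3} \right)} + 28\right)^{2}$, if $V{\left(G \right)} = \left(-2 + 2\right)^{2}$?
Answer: $784$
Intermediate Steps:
$V{\left(G \right)} = 0$ ($V{\left(G \right)} = 0^{2} = 0$)
$\left(V{\left(- \frac{1}{2} - \frac{1}{-3} \right)} + 28\right)^{2} = \left(0 + 28\right)^{2} = 28^{2} = 784$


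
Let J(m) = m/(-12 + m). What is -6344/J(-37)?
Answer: -310856/37 ≈ -8401.5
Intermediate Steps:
-6344/J(-37) = -6344/((-37/(-12 - 37))) = -6344/((-37/(-49))) = -6344/((-37*(-1/49))) = -6344/37/49 = -6344*49/37 = -310856/37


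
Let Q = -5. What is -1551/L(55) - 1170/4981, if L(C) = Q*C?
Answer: 673071/124525 ≈ 5.4051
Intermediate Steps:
L(C) = -5*C
-1551/L(55) - 1170/4981 = -1551/((-5*55)) - 1170/4981 = -1551/(-275) - 1170*1/4981 = -1551*(-1/275) - 1170/4981 = 141/25 - 1170/4981 = 673071/124525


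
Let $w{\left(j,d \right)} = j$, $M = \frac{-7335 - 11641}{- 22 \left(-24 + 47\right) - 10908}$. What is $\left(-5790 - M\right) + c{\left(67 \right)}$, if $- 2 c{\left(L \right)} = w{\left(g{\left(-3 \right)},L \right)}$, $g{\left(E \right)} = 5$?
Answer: $- \frac{66134571}{11414} \approx -5794.2$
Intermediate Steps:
$M = \frac{9488}{5707}$ ($M = - \frac{18976}{\left(-22\right) 23 - 10908} = - \frac{18976}{-506 - 10908} = - \frac{18976}{-11414} = \left(-18976\right) \left(- \frac{1}{11414}\right) = \frac{9488}{5707} \approx 1.6625$)
$c{\left(L \right)} = - \frac{5}{2}$ ($c{\left(L \right)} = \left(- \frac{1}{2}\right) 5 = - \frac{5}{2}$)
$\left(-5790 - M\right) + c{\left(67 \right)} = \left(-5790 - \frac{9488}{5707}\right) - \frac{5}{2} = - \frac{33053018}{5707} - \frac{5}{2} = - \frac{66134571}{11414}$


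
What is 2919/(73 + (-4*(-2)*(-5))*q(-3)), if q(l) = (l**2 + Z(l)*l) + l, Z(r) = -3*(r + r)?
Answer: 2919/1993 ≈ 1.4646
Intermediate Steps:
Z(r) = -6*r
q(l) = l - 5*l**2 (q(l) = (l**2 + (-6*l)*l) + l = (l**2 - 6*l**2) + l = -5*l**2 + l = l - 5*l**2)
2919/(73 + (-4*(-2)*(-5))*q(-3)) = 2919/(73 + (-4*(-2)*(-5))*(-3*(1 - 5*(-3)))) = 2919/(73 + (8*(-5))*(-3*(1 + 15))) = 2919/(73 - (-120)*16) = 2919/(73 - 40*(-48)) = 2919/(73 + 1920) = 2919/1993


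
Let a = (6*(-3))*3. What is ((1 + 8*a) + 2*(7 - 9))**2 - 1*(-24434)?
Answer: 213659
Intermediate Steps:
a = -54 (a = -18*3 = -54)
((1 + 8*a) + 2*(7 - 9))**2 - 1*(-24434) = ((1 + 8*(-54)) + 2*(7 - 9))**2 - 1*(-24434) = ((1 - 432) + 2*(-2))**2 + 24434 = (-431 - 4)**2 + 24434 = (-435)**2 + 24434 = 189225 + 24434 = 213659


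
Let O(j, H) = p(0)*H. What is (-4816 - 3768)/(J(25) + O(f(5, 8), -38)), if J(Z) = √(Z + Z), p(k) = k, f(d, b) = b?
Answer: -4292*√2/5 ≈ -1214.0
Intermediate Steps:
J(Z) = √2*√Z (J(Z) = √(2*Z) = √2*√Z)
O(j, H) = 0 (O(j, H) = 0*H = 0)
(-4816 - 3768)/(J(25) + O(f(5, 8), -38)) = (-4816 - 3768)/(√2*√25 + 0) = -8584/(√2*5 + 0) = -8584/(5*√2 + 0) = -8584*√2/10 = -4292*√2/5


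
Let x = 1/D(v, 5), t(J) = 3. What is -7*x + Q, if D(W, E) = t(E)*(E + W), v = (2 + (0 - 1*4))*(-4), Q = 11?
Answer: 422/39 ≈ 10.821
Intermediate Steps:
v = 8 (v = (2 + (0 - 4))*(-4) = (2 - 4)*(-4) = -2*(-4) = 8)
D(W, E) = 3*E + 3*W (D(W, E) = 3*(E + W) = 3*E + 3*W)
x = 1/39 (x = 1/(3*5 + 3*8) = 1/(15 + 24) = 1/39 ≈ 0.025641)
-7*x + Q = -7*1/39 + 11 = -7/39 + 11 = 422/39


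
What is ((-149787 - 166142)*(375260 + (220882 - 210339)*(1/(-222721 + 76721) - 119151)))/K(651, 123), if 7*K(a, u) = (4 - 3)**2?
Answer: 405482889955797930129/146000 ≈ 2.7773e+15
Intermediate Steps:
K(a, u) = 1/7 (K(a, u) = (4 - 3)**2/7 = (1/7)*1**2 = (1/7)*1 = 1/7)
((-149787 - 166142)*(375260 + (220882 - 210339)*(1/(-222721 + 76721) - 119151)))/K(651, 123) = ((-149787 - 166142)*(375260 + (220882 - 210339)*(1/(-222721 + 76721) - 119151)))/(1/7) = -315929*(375260 + 10543*(1/(-146000) - 119151))*7 = -315929*(375260 + 10543*(-1/146000 - 119151))*7 = -315929*(375260 + 10543*(-17396046001/146000))*7 = -315929*(375260 - 183406512988543/146000)*7 = -315929*(-183351725028543/146000)*7 = (57926127136542561447/146000)*7 = 405482889955797930129/146000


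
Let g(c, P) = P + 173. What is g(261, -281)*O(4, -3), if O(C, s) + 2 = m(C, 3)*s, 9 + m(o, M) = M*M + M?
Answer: 1188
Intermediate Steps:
g(c, P) = 173 + P
m(o, M) = -9 + M + M² (m(o, M) = -9 + (M*M + M) = -9 + (M² + M) = -9 + (M + M²) = -9 + M + M²)
O(C, s) = -2 + 3*s (O(C, s) = -2 + (-9 + 3 + 3²)*s = -2 + (-9 + 3 + 9)*s = -2 + 3*s)
g(261, -281)*O(4, -3) = (173 - 281)*(-2 + 3*(-3)) = -108*(-2 - 9) = -108*(-11) = 1188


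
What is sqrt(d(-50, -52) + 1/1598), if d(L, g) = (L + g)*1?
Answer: I*sqrt(260466010)/1598 ≈ 10.099*I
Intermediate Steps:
d(L, g) = L + g
sqrt(d(-50, -52) + 1/1598) = sqrt((-50 - 52) + 1/1598) = sqrt(-102 + 1/1598) = sqrt(-162995/1598) = I*sqrt(260466010)/1598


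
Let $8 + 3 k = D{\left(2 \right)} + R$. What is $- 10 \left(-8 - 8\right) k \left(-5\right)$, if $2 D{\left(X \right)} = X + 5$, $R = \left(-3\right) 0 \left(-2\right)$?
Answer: $1200$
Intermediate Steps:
$R = 0$ ($R = 0 \left(-2\right) = 0$)
$D{\left(X \right)} = \frac{5}{2} + \frac{X}{2}$ ($D{\left(X \right)} = \frac{X + 5}{2} = \frac{5 + X}{2} = \frac{5}{2} + \frac{X}{2}$)
$k = - \frac{3}{2}$ ($k = - \frac{8}{3} + \frac{\left(\frac{5}{2} + \frac{1}{2} \cdot 2\right) + 0}{3} = - \frac{8}{3} + \frac{\left(\frac{5}{2} + 1\right) + 0}{3} = - \frac{8}{3} + \frac{\frac{7}{2} + 0}{3} = - \frac{8}{3} + \frac{1}{3} \cdot \frac{7}{2} = - \frac{8}{3} + \frac{7}{6} = - \frac{3}{2} \approx -1.5$)
$- 10 \left(-8 - 8\right) k \left(-5\right) = - 10 \left(-8 - 8\right) \left(\left(- \frac{3}{2}\right) \left(-5\right)\right) = \left(-10\right) \left(-16\right) \frac{15}{2} = 160 \cdot \frac{15}{2} = 1200$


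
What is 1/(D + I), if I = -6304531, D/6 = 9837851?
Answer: 1/52722575 ≈ 1.8967e-8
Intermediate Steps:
D = 59027106 (D = 6*9837851 = 59027106)
1/(D + I) = 1/(59027106 - 6304531) = 1/52722575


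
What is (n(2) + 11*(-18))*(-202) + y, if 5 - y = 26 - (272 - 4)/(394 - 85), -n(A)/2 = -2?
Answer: 12102871/309 ≈ 39168.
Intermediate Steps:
n(A) = 4 (n(A) = -2*(-2) = 4)
y = -6221/309 (y = 5 - (26 - (272 - 4)/(394 - 85)) = 5 - (26 - 268/309) = 5 - 1*7766/309 = 5 - 7766/309 = -6221/309 ≈ -20.133)
(n(2) + 11*(-18))*(-202) + y = (4 + 11*(-18))*(-202) - 6221/309 = (4 - 198)*(-202) - 6221/309 = -194*(-202) - 6221/309 = 39188 - 6221/309 = 12102871/309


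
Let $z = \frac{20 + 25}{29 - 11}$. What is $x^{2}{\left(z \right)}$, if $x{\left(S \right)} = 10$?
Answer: $100$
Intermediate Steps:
$z = \frac{5}{2}$ ($z = \frac{45}{18} = 45 \cdot \frac{1}{18} = \frac{5}{2} \approx 2.5$)
$x^{2}{\left(z \right)} = 10^{2} = 100$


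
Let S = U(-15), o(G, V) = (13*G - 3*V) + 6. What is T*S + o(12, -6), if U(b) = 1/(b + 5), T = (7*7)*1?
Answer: 1751/10 ≈ 175.10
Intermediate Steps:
o(G, V) = 6 - 3*V + 13*G (o(G, V) = (-3*V + 13*G) + 6 = 6 - 3*V + 13*G)
T = 49 (T = 49*1 = 49)
U(b) = 1/(5 + b)
S = -1/10 (S = 1/(5 - 15) = 1/(-10) = -1/10 ≈ -0.10000)
T*S + o(12, -6) = 49*(-1/10) + (6 - 3*(-6) + 13*12) = -49/10 + (6 + 18 + 156) = -49/10 + 180 = 1751/10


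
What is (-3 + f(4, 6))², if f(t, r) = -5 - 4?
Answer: 144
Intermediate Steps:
f(t, r) = -9
(-3 + f(4, 6))² = (-3 - 9)² = (-12)² = 144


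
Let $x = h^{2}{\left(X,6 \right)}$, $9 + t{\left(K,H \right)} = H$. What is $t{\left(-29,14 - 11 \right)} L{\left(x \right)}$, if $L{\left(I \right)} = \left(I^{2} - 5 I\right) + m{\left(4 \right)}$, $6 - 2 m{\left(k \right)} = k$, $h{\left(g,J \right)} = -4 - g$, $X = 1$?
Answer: $-3006$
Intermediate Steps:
$m{\left(k \right)} = 3 - \frac{k}{2}$
$t{\left(K,H \right)} = -9 + H$
$x = 25$ ($x = \left(-4 - 1\right)^{2} = \left(-5\right)^{2} = 25$)
$L{\left(I \right)} = 1 + I^{2} - 5 I$ ($L{\left(I \right)} = \left(I^{2} - 5 I\right) + \left(3 - 2\right) = \left(I^{2} - 5 I\right) + 1 = 1 + I^{2} - 5 I$)
$t{\left(-29,14 - 11 \right)} L{\left(x \right)} = \left(-9 + \left(14 - 11\right)\right) \left(1 + 25^{2} - 125\right) = \left(-9 + \left(14 - 11\right)\right) \left(1 + 625 - 125\right) = \left(-9 + 3\right) 501 = \left(-6\right) 501 = -3006$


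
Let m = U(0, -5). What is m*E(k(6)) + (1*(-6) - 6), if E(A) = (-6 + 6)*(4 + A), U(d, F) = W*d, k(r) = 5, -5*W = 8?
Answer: -12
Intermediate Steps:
W = -8/5 (W = -1/5*8 = -8/5 ≈ -1.6000)
U(d, F) = -8*d/5
m = 0 (m = -8/5*0 = 0)
E(A) = 0 (E(A) = 0*(4 + A) = 0)
m*E(k(6)) + (1*(-6) - 6) = 0*0 + (1*(-6) - 6) = 0 + (-6 - 6) = 0 - 12 = -12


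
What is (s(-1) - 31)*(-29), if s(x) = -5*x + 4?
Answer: 638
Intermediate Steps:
s(x) = 4 - 5*x
(s(-1) - 31)*(-29) = ((4 - 5*(-1)) - 31)*(-29) = ((4 + 5) - 31)*(-29) = (9 - 31)*(-29) = -22*(-29) = 638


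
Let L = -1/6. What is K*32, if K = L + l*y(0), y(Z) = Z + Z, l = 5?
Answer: -16/3 ≈ -5.3333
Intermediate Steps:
L = -1/6 (L = -1*1/6 = -1/6 ≈ -0.16667)
y(Z) = 2*Z
K = -1/6 (K = -1/6 + 5*(2*0) = -1/6 + 5*0 = -1/6 + 0 = -1/6 ≈ -0.16667)
K*32 = -1/6*32 = -16/3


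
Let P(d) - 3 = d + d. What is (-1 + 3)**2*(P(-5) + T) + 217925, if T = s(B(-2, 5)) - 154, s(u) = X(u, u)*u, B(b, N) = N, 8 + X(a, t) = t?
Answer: 217221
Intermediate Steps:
X(a, t) = -8 + t
P(d) = 3 + 2*d (P(d) = 3 + (d + d) = 3 + 2*d)
s(u) = u*(-8 + u) (s(u) = (-8 + u)*u = u*(-8 + u))
T = -169 (T = 5*(-8 + 5) - 154 = 5*(-3) - 154 = -15 - 154 = -169)
(-1 + 3)**2*(P(-5) + T) + 217925 = (-1 + 3)**2*((3 + 2*(-5)) - 169) + 217925 = 2**2*((3 - 10) - 169) + 217925 = 4*(-7 - 169) + 217925 = 4*(-176) + 217925 = -704 + 217925 = 217221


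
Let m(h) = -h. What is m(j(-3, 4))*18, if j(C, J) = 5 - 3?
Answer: -36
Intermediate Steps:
j(C, J) = 2
m(j(-3, 4))*18 = -1*2*18 = -2*18 = -36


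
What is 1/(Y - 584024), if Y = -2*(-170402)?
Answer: -1/243220 ≈ -4.1115e-6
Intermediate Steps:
Y = 340804
1/(Y - 584024) = 1/(340804 - 584024) = 1/(-243220) = -1/243220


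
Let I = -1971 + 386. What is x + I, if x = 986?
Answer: -599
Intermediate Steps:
I = -1585
x + I = 986 - 1585 = -599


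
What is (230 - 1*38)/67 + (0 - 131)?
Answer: -8585/67 ≈ -128.13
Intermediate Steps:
(230 - 1*38)/67 + (0 - 131) = (230 - 38)*(1/67) - 131 = 192*(1/67) - 131 = 192/67 - 131 = -8585/67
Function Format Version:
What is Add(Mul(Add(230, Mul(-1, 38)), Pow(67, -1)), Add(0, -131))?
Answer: Rational(-8585, 67) ≈ -128.13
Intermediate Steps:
Add(Mul(Add(230, Mul(-1, 38)), Pow(67, -1)), Add(0, -131)) = Add(Mul(Add(230, -38), Rational(1, 67)), -131) = Add(Mul(192, Rational(1, 67)), -131) = Add(Rational(192, 67), -131) = Rational(-8585, 67)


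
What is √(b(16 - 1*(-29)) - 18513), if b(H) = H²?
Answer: 6*I*√458 ≈ 128.41*I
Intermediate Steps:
√(b(16 - 1*(-29)) - 18513) = √((16 - 1*(-29))² - 18513) = √((16 + 29)² - 18513) = √(45² - 18513) = √(2025 - 18513) = √(-16488) = 6*I*√458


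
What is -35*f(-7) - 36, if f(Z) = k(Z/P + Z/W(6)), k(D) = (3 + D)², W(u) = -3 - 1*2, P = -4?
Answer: -108783/80 ≈ -1359.8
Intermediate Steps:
W(u) = -5 (W(u) = -3 - 2 = -5)
f(Z) = (3 - 9*Z/20)² (f(Z) = (3 + (Z/(-4) + Z/(-5)))² = (3 + (Z*(-¼) + Z*(-⅕)))² = (3 + (-Z/4 - Z/5))² = (3 - 9*Z/20)²)
-35*f(-7) - 36 = -63*(20 - 3*(-7))²/80 - 36 = -63*(20 + 21)²/80 - 36 = -63*41²/80 - 36 = -63*1681/80 - 36 = -35*15129/400 - 36 = -105903/80 - 36 = -108783/80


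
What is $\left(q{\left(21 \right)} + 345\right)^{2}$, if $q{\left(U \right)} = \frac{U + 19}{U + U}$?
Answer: $\frac{52780225}{441} \approx 1.1968 \cdot 10^{5}$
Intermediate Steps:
$q{\left(U \right)} = \frac{19 + U}{2 U}$
$\left(q{\left(21 \right)} + 345\right)^{2} = \left(\frac{19 + 21}{2 \cdot 21} + 345\right)^{2} = \left(\frac{1}{2} \cdot \frac{1}{21} \cdot 40 + 345\right)^{2} = \left(\frac{20}{21} + 345\right)^{2} = \left(\frac{7265}{21}\right)^{2} = \frac{52780225}{441}$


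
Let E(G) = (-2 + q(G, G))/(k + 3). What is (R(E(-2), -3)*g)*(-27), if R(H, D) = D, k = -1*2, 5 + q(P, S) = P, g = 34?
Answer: 2754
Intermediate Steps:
q(P, S) = -5 + P
k = -2
E(G) = -7 + G (E(G) = (-2 + (-5 + G))/(-2 + 3) = (-7 + G)/1 = (-7 + G)*1 = -7 + G)
(R(E(-2), -3)*g)*(-27) = -3*34*(-27) = -102*(-27) = 2754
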